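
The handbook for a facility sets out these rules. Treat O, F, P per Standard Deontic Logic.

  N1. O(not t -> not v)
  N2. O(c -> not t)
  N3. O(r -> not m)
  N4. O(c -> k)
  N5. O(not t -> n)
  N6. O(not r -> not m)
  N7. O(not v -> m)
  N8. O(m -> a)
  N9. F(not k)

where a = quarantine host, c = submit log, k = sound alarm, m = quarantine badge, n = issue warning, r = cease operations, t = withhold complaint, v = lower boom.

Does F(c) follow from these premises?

Premises 6 and 3 are O(not r -> not m) and O(r -> not m); every ideal world satisfies not r or r, so in either case not m holds — hence O(not m).
Premise 7, O(not v -> m), contraposes to O(not m -> v); with O(not m) we get O(v).
Premise 1 is O(not t -> not v); contrapositively O(v -> t). Since O(v) holds, K gives O(t).
The contrapositive of premise 2 (O(c -> not t)) is O(t -> not c), and O(t) is already established, so O(not c).
Premises 4, 5, 8, 9 do not contribute to this derivation.
So O(not c) holds, i.e. F(c). The claim follows.

Yes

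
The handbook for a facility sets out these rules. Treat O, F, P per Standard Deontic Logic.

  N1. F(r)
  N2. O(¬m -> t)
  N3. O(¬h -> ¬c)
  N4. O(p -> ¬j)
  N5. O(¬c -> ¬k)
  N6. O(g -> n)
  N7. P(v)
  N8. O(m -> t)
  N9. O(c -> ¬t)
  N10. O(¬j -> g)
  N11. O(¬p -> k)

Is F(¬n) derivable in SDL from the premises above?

Yes

By case analysis on m: premise 8 gives O(m -> t) and premise 2 gives O(¬m -> t), so O(t) either way.
Premise 9 is O(c -> ¬t); contrapositively O(t -> ¬c). Since O(t) holds, K gives O(¬c).
With premise 5, O(¬c -> ¬k), the K-axiom yields O(¬k).
Premise 11 is O(¬p -> k); contrapositively O(¬k -> p). Since O(¬k) holds, K gives O(p).
Premise 4 is O(p -> ¬j); since O(p), deontic closure gives O(¬j).
Premise 10 is O(¬j -> g); since O(¬j), deontic closure gives O(g).
Premise 6 is O(g -> n); since O(g), deontic closure gives O(n).
Premises 1, 3, 7 do not contribute to this derivation.
So O(n) holds, i.e. F(¬n). The claim follows.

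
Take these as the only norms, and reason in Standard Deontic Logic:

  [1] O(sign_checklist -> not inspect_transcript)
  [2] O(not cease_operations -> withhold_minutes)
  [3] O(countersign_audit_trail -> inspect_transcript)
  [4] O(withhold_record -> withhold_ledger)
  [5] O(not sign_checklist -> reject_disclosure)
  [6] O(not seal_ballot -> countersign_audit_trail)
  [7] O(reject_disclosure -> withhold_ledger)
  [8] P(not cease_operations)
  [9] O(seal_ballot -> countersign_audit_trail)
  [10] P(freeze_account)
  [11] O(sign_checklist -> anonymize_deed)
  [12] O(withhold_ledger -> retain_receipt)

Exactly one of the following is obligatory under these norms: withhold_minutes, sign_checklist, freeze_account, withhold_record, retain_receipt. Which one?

retain_receipt

Premises 9 and 6 are O(seal_ballot -> countersign_audit_trail) and O(not seal_ballot -> countersign_audit_trail); every ideal world satisfies seal_ballot or not seal_ballot, so in either case countersign_audit_trail holds — hence O(countersign_audit_trail).
Applying K to premise 3 (O(countersign_audit_trail -> inspect_transcript)) and O(countersign_audit_trail) yields O(inspect_transcript).
The contrapositive of premise 1 (O(sign_checklist -> not inspect_transcript)) is O(inspect_transcript -> not sign_checklist), and O(inspect_transcript) is already established, so O(not sign_checklist).
With premise 5, O(not sign_checklist -> reject_disclosure), the K-axiom yields O(reject_disclosure).
Premise 7 is O(reject_disclosure -> withhold_ledger); since O(reject_disclosure), deontic closure gives O(withhold_ledger).
From O(withhold_ledger) and premise 12, O(withhold_ledger -> retain_receipt), we obtain O(retain_receipt).
So O(retain_receipt) holds — retain_receipt is obligatory. None of the other listed options is made obligatory by any chain of premises.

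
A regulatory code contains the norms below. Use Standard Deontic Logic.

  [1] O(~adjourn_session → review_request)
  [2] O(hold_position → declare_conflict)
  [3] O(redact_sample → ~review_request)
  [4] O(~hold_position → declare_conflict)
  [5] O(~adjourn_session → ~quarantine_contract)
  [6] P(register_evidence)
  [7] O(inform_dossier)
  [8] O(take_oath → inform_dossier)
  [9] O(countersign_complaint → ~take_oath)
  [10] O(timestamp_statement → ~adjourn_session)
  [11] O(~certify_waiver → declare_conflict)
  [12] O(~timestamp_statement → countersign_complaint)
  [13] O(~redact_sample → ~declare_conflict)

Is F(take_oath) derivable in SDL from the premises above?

Premises 2 and 4 are O(hold_position → declare_conflict) and O(~hold_position → declare_conflict); every ideal world satisfies hold_position or ~hold_position, so in either case declare_conflict holds — hence O(declare_conflict).
Premise 13, O(~redact_sample → ~declare_conflict), contraposes to O(declare_conflict → redact_sample); with O(declare_conflict) we get O(redact_sample).
Applying K to premise 3 (O(redact_sample → ~review_request)) and O(redact_sample) yields O(~review_request).
The contrapositive of premise 1 (O(~adjourn_session → review_request)) is O(~review_request → adjourn_session), and O(~review_request) is already established, so O(adjourn_session).
Premise 10, O(timestamp_statement → ~adjourn_session), contraposes to O(adjourn_session → ~timestamp_statement); with O(adjourn_session) we get O(~timestamp_statement).
With premise 12, O(~timestamp_statement → countersign_complaint), the K-axiom yields O(countersign_complaint).
Applying K to premise 9 (O(countersign_complaint → ~take_oath)) and O(countersign_complaint) yields O(~take_oath).
Premises 5, 6, 7, 8, 11 do not contribute to this derivation.
So O(~take_oath) holds, i.e. F(take_oath). The claim follows.

Yes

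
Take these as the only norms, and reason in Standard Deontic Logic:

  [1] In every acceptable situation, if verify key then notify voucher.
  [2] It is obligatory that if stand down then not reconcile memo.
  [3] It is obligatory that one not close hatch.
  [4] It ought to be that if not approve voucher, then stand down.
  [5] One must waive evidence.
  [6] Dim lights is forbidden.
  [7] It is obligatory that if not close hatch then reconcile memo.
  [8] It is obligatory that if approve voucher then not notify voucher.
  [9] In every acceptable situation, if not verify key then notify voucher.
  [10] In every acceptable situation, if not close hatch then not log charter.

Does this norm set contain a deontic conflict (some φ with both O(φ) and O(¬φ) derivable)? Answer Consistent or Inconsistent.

Inconsistent

Premises 9 and 1 are O(¬verify_key → notify_voucher) and O(verify_key → notify_voucher); every ideal world satisfies ¬verify_key or verify_key, so in either case notify_voucher holds — hence O(notify_voucher).
The contrapositive of premise 8 (O(approve_voucher → ¬notify_voucher)) is O(notify_voucher → ¬approve_voucher), and O(notify_voucher) is already established, so O(¬approve_voucher).
With premise 4, O(¬approve_voucher → stand_down), the K-axiom yields O(stand_down).
Applying K to premise 2 (O(stand_down → ¬reconcile_memo)) and O(stand_down) yields O(¬reconcile_memo).
Premise 7 is O(¬close_hatch → reconcile_memo); contrapositively O(¬reconcile_memo → close_hatch). Since O(¬reconcile_memo) holds, K gives O(close_hatch).
However, premise 3 gives O(¬close_hatch).
We now have both O(close_hatch) and O(¬close_hatch) — close_hatch is simultaneously obligatory and forbidden, violating the D-axiom.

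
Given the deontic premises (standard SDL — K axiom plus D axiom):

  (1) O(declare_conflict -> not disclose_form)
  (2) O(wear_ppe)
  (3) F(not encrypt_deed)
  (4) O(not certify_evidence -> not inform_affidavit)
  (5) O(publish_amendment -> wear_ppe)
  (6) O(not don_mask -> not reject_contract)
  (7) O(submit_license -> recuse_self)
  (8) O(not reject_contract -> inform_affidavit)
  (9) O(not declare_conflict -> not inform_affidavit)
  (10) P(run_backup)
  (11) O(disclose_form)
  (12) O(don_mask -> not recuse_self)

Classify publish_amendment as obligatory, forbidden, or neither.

Premise 5 is O(publish_amendment -> wear_ppe); even if O(wear_ppe) held, inferring O(publish_amendment) would be affirming the consequent — invalid.
No premise or chain of K-axiom applications forces O(publish_amendment), and none forces O(not publish_amendment). So publish_amendment is neither obligatory nor forbidden under these norms.

Neither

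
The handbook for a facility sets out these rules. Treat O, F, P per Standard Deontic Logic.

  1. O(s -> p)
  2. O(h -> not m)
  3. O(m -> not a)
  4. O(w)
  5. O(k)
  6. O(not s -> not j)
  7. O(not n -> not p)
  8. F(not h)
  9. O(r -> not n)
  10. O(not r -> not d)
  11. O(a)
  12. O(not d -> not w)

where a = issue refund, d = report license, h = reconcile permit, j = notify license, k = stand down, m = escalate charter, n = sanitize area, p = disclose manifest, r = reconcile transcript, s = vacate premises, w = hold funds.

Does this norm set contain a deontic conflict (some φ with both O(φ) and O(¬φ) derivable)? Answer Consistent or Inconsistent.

Premise 3 is O(m -> not a), but O(m) is not derivable from the premises, so it does not yield O(not a).
So O(not a) is not derivable, and the apparent clash with O(a) does not arise.
A world satisfying every obligation exists (e.g. a=true, d=true, h=true, j=false, k=true, m=false, n=false, p=false, r=true, s=false, w=true); no atom is both obligatory and forbidden, so the set is consistent.

Consistent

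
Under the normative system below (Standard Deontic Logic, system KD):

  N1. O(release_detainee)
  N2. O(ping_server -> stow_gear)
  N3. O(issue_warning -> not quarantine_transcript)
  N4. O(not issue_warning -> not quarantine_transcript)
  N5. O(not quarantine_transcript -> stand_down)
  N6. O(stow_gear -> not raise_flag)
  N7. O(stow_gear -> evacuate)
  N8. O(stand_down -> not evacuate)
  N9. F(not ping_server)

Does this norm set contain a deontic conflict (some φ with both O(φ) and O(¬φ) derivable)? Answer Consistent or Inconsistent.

Premises 3 and 4 are O(issue_warning -> not quarantine_transcript) and O(not issue_warning -> not quarantine_transcript); every ideal world satisfies issue_warning or not issue_warning, so in either case not quarantine_transcript holds — hence O(not quarantine_transcript).
Premise 5 is O(not quarantine_transcript -> stand_down); since O(not quarantine_transcript), deontic closure gives O(stand_down).
With premise 8, O(stand_down -> not evacuate), the K-axiom yields O(not evacuate).
The contrapositive of premise 7 (O(stow_gear -> evacuate)) is O(not evacuate -> not stow_gear), and O(not evacuate) is already established, so O(not stow_gear).
The contrapositive of premise 2 (O(ping_server -> stow_gear)) is O(not stow_gear -> not ping_server), and O(not stow_gear) is already established, so O(not ping_server).
However, F(not ping_server) at premise 9 amounts to O(ping_server).
We now have both O(not ping_server) and O(ping_server) — ping_server is simultaneously obligatory and forbidden, violating the D-axiom.

Inconsistent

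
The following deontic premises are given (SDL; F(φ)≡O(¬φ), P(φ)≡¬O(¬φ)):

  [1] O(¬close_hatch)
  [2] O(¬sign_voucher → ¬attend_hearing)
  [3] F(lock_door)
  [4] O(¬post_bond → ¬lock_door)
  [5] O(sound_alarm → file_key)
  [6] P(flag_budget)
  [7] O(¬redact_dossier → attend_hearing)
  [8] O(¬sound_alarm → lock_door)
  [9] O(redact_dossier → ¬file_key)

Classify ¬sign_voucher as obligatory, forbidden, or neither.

Forbidden

Premise 3, F(lock_door), is equivalent to O(¬lock_door).
The contrapositive of premise 8 (O(¬sound_alarm → lock_door)) is O(¬lock_door → sound_alarm), and O(¬lock_door) is already established, so O(sound_alarm).
Applying K to premise 5 (O(sound_alarm → file_key)) and O(sound_alarm) yields O(file_key).
Premise 9, O(redact_dossier → ¬file_key), contraposes to O(file_key → ¬redact_dossier); with O(file_key) we get O(¬redact_dossier).
Premise 7 is O(¬redact_dossier → attend_hearing); since O(¬redact_dossier), deontic closure gives O(attend_hearing).
Premise 2 is O(¬sign_voucher → ¬attend_hearing); contrapositively O(attend_hearing → sign_voucher). Since O(attend_hearing) holds, K gives O(sign_voucher).
Premises 1, 4, 6 do not contribute to this derivation.
Thus O(sign_voucher), which is F(¬sign_voucher): ¬sign_voucher is forbidden.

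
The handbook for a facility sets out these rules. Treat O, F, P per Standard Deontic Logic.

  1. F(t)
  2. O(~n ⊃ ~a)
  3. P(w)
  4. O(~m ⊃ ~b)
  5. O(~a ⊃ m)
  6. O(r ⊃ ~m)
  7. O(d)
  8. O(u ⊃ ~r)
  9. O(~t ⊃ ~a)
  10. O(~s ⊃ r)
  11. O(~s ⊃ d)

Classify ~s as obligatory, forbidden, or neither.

Premise 1 is F(t), i.e. O(~t).
Premise 9 is O(~t ⊃ ~a); since O(~t), deontic closure gives O(~a).
With premise 5, O(~a ⊃ m), the K-axiom yields O(m).
The contrapositive of premise 6 (O(r ⊃ ~m)) is O(m ⊃ ~r), and O(m) is already established, so O(~r).
Premise 10, O(~s ⊃ r), contraposes to O(~r ⊃ s); with O(~r) we get O(s).
Premises 2, 3, 4, 7, 8, 11 do not contribute to this derivation.
Thus O(s), which is F(~s): ~s is forbidden.

Forbidden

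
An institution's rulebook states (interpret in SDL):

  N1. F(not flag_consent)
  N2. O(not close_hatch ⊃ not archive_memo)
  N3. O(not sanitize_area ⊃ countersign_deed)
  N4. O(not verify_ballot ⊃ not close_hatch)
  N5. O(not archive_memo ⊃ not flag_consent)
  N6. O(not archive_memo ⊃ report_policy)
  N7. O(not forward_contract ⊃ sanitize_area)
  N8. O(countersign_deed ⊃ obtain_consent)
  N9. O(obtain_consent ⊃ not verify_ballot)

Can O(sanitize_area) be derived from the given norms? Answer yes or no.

Yes

Premise 1 is F(not flag_consent), i.e. O(flag_consent).
Premise 5, O(not archive_memo ⊃ not flag_consent), contraposes to O(flag_consent ⊃ archive_memo); with O(flag_consent) we get O(archive_memo).
The contrapositive of premise 2 (O(not close_hatch ⊃ not archive_memo)) is O(archive_memo ⊃ close_hatch), and O(archive_memo) is already established, so O(close_hatch).
Premise 4, O(not verify_ballot ⊃ not close_hatch), contraposes to O(close_hatch ⊃ verify_ballot); with O(close_hatch) we get O(verify_ballot).
The contrapositive of premise 9 (O(obtain_consent ⊃ not verify_ballot)) is O(verify_ballot ⊃ not obtain_consent), and O(verify_ballot) is already established, so O(not obtain_consent).
Premise 8 is O(countersign_deed ⊃ obtain_consent); contrapositively O(not obtain_consent ⊃ not countersign_deed). Since O(not obtain_consent) holds, K gives O(not countersign_deed).
Premise 3 is O(not sanitize_area ⊃ countersign_deed); contrapositively O(not countersign_deed ⊃ sanitize_area). Since O(not countersign_deed) holds, K gives O(sanitize_area).
Premises 6, 7 do not contribute to this derivation.
So O(sanitize_area) follows.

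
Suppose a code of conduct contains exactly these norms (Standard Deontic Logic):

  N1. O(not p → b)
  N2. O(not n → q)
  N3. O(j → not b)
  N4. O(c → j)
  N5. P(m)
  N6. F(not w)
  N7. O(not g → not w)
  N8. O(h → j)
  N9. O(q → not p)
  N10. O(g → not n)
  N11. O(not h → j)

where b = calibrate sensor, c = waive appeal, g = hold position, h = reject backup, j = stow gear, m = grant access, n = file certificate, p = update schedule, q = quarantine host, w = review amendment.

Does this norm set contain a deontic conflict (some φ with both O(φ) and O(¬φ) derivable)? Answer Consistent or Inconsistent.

Premises 8 and 11 are O(h → j) and O(not h → j); every ideal world satisfies h or not h, so in either case j holds — hence O(j).
Applying K to premise 3 (O(j → not b)) and O(j) yields O(not b).
Premise 1, O(not p → b), contraposes to O(not b → p); with O(not b) we get O(p).
Premise 9, O(q → not p), contraposes to O(p → not q); with O(p) we get O(not q).
The contrapositive of premise 2 (O(not n → q)) is O(not q → n), and O(not q) is already established, so O(n).
The contrapositive of premise 10 (O(g → not n)) is O(n → not g), and O(n) is already established, so O(not g).
Applying K to premise 7 (O(not g → not w)) and O(not g) yields O(not w).
However, F(not w) at premise 6 amounts to O(w).
We now have both O(not w) and O(w) — w is simultaneously obligatory and forbidden, violating the D-axiom.

Inconsistent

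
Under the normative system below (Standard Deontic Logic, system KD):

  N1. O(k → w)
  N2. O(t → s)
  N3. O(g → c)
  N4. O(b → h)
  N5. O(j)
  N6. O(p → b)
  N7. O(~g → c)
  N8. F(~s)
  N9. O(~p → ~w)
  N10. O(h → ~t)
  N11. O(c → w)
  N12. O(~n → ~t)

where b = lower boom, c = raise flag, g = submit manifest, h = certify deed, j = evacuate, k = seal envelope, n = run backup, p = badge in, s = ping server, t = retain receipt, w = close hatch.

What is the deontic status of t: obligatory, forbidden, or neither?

Premises 3 and 7 cover both cases: O(g → c) and O(~g → c). Since g ∨ ~g is a tautology, O(c) follows.
Premise 11 is O(c → w); since O(c), deontic closure gives O(w).
The contrapositive of premise 9 (O(~p → ~w)) is O(w → p), and O(w) is already established, so O(p).
Premise 6 is O(p → b); since O(p), deontic closure gives O(b).
Applying K to premise 4 (O(b → h)) and O(b) yields O(h).
Premise 10 is O(h → ~t); since O(h), deontic closure gives O(~t).
Premises 1, 2, 5, 8, 12 do not contribute to this derivation.
Thus O(~t), which is F(t): t is forbidden.

Forbidden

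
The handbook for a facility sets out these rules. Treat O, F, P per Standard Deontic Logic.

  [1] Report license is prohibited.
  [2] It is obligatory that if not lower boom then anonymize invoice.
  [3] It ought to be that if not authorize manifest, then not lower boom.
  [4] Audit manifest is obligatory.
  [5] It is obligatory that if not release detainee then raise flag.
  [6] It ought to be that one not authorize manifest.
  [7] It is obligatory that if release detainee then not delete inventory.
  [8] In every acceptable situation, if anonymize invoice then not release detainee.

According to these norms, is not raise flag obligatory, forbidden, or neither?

Premise 6 gives O(¬authorize_manifest).
Applying K to premise 3 (O(¬authorize_manifest → ¬lower_boom)) and O(¬authorize_manifest) yields O(¬lower_boom).
With premise 2, O(¬lower_boom → anonymize_invoice), the K-axiom yields O(anonymize_invoice).
From O(anonymize_invoice) and premise 8, O(anonymize_invoice → ¬release_detainee), we obtain O(¬release_detainee).
Applying K to premise 5 (O(¬release_detainee → raise_flag)) and O(¬release_detainee) yields O(raise_flag).
Premises 1, 4, 7 do not contribute to this derivation.
Thus O(raise_flag), which is F(¬raise_flag): ¬raise_flag is forbidden.

Forbidden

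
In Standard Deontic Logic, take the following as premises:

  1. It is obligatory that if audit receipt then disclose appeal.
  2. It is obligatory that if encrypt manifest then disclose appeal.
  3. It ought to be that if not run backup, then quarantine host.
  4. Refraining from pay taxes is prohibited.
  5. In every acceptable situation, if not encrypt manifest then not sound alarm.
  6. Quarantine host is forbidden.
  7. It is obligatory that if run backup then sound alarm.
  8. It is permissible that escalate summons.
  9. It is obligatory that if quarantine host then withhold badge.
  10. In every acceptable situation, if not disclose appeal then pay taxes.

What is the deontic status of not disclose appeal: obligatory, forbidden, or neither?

F(quarantine_host) at premise 6 means O(¬quarantine_host).
The contrapositive of premise 3 (O(¬run_backup → quarantine_host)) is O(¬quarantine_host → run_backup), and O(¬quarantine_host) is already established, so O(run_backup).
Premise 7 is O(run_backup → sound_alarm); since O(run_backup), deontic closure gives O(sound_alarm).
Premise 5 is O(¬encrypt_manifest → ¬sound_alarm); contrapositively O(sound_alarm → encrypt_manifest). Since O(sound_alarm) holds, K gives O(encrypt_manifest).
Applying K to premise 2 (O(encrypt_manifest → disclose_appeal)) and O(encrypt_manifest) yields O(disclose_appeal).
Premises 1, 4, 8, 9, 10 do not contribute to this derivation.
Thus O(disclose_appeal), which is F(¬disclose_appeal): ¬disclose_appeal is forbidden.

Forbidden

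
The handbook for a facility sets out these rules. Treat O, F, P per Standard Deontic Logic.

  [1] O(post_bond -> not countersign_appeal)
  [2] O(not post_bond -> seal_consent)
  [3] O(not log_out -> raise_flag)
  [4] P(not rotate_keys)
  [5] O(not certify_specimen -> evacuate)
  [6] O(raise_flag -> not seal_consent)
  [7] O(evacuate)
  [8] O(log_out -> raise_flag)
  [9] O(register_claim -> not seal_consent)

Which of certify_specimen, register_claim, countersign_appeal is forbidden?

countersign_appeal

Premises 3 and 8 cover both cases: O(not log_out -> raise_flag) and O(log_out -> raise_flag). Since not log_out ∨ log_out is a tautology, O(raise_flag) follows.
Premise 6 is O(raise_flag -> not seal_consent); since O(raise_flag), deontic closure gives O(not seal_consent).
Premise 2, O(not post_bond -> seal_consent), contraposes to O(not seal_consent -> post_bond); with O(not seal_consent) we get O(post_bond).
From O(post_bond) and premise 1, O(post_bond -> not countersign_appeal), we obtain O(not countersign_appeal).
So O(not countersign_appeal) holds, i.e. countersign_appeal is forbidden. None of the other listed options is forbidden under the premises.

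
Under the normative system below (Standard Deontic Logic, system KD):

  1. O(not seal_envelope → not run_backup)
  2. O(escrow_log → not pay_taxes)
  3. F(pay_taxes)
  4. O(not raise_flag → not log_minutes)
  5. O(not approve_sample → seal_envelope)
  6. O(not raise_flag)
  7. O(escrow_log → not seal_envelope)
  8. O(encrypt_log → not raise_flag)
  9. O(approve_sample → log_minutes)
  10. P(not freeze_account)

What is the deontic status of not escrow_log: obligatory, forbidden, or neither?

Obligatory

Premise 6 states O(not raise_flag) outright.
From O(not raise_flag) and premise 4, O(not raise_flag → not log_minutes), we obtain O(not log_minutes).
Premise 9 is O(approve_sample → log_minutes); contrapositively O(not log_minutes → not approve_sample). Since O(not log_minutes) holds, K gives O(not approve_sample).
Applying K to premise 5 (O(not approve_sample → seal_envelope)) and O(not approve_sample) yields O(seal_envelope).
Premise 7 is O(escrow_log → not seal_envelope); contrapositively O(seal_envelope → not escrow_log). Since O(seal_envelope) holds, K gives O(not escrow_log).
Premises 1, 2, 3, 8, 10 do not contribute to this derivation.
Hence not escrow_log is obligatory.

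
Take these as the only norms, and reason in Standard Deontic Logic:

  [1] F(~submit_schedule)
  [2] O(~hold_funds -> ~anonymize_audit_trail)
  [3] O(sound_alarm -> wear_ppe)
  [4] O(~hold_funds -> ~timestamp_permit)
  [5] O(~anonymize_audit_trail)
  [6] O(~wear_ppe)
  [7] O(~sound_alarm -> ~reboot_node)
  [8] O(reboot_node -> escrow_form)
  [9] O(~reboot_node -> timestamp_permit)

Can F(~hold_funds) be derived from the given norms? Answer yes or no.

From premise 6 we have O(~wear_ppe).
Premise 3, O(sound_alarm -> wear_ppe), contraposes to O(~wear_ppe -> ~sound_alarm); with O(~wear_ppe) we get O(~sound_alarm).
From O(~sound_alarm) and premise 7, O(~sound_alarm -> ~reboot_node), we obtain O(~reboot_node).
From O(~reboot_node) and premise 9, O(~reboot_node -> timestamp_permit), we obtain O(timestamp_permit).
Premise 4, O(~hold_funds -> ~timestamp_permit), contraposes to O(timestamp_permit -> hold_funds); with O(timestamp_permit) we get O(hold_funds).
Premises 1, 2, 5, 8 do not contribute to this derivation.
So O(hold_funds) holds, i.e. F(~hold_funds). The claim follows.

Yes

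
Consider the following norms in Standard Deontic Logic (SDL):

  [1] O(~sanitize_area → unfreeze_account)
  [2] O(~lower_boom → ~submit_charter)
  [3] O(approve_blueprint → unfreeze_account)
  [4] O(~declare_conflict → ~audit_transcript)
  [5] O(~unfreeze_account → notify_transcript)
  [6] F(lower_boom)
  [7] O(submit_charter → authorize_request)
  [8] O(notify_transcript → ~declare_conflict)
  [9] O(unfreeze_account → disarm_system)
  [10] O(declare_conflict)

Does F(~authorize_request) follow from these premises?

Premise 7 is O(submit_charter → authorize_request), but O(submit_charter) is not derivable from the premises, so it does not yield O(authorize_request).
No other premise forces O(authorize_request). An ideal world satisfying every premise can still have ~authorize_request true, so F(~authorize_request) is not derivable.

No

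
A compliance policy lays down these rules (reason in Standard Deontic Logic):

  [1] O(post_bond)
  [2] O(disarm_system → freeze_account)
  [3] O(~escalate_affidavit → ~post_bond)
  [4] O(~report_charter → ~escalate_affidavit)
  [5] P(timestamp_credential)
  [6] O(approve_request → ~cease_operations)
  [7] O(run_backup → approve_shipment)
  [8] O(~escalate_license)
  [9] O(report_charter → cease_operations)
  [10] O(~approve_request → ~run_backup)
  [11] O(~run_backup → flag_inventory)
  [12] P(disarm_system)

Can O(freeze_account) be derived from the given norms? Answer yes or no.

No

Premise 2 is O(disarm_system → freeze_account), but O(disarm_system) is not derivable from the premises (the permission P(disarm_system) asserts only ~O(~disarm_system), not O(disarm_system)), so it does not yield O(freeze_account).
No other premise forces O(freeze_account). An ideal world satisfying every premise can still have freeze_account false, so O(freeze_account) is not derivable.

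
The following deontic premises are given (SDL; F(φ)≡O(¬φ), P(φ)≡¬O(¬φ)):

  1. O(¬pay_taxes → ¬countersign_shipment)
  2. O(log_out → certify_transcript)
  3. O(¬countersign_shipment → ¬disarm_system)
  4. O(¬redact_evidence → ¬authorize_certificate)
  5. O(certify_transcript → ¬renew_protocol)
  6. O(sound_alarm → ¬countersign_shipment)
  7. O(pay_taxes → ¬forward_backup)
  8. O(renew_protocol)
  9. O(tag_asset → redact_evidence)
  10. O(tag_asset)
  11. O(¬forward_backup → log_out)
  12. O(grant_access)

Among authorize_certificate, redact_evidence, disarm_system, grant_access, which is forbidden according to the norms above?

Premise 8 gives O(renew_protocol).
The contrapositive of premise 5 (O(certify_transcript → ¬renew_protocol)) is O(renew_protocol → ¬certify_transcript), and O(renew_protocol) is already established, so O(¬certify_transcript).
The contrapositive of premise 2 (O(log_out → certify_transcript)) is O(¬certify_transcript → ¬log_out), and O(¬certify_transcript) is already established, so O(¬log_out).
Premise 11, O(¬forward_backup → log_out), contraposes to O(¬log_out → forward_backup); with O(¬log_out) we get O(forward_backup).
Premise 7 is O(pay_taxes → ¬forward_backup); contrapositively O(forward_backup → ¬pay_taxes). Since O(forward_backup) holds, K gives O(¬pay_taxes).
Applying K to premise 1 (O(¬pay_taxes → ¬countersign_shipment)) and O(¬pay_taxes) yields O(¬countersign_shipment).
Applying K to premise 3 (O(¬countersign_shipment → ¬disarm_system)) and O(¬countersign_shipment) yields O(¬disarm_system).
So O(¬disarm_system) holds, i.e. disarm_system is forbidden. None of the other listed options is forbidden under the premises.

disarm_system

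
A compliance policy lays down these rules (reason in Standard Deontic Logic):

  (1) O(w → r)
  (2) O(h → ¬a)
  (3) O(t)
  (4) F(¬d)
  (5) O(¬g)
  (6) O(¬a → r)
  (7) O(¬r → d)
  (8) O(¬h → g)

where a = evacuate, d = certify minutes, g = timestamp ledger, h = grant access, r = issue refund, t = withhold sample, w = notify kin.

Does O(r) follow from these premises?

Premise 5 states O(¬g) outright.
The contrapositive of premise 8 (O(¬h → g)) is O(¬g → h), and O(¬g) is already established, so O(h).
From O(h) and premise 2, O(h → ¬a), we obtain O(¬a).
Applying K to premise 6 (O(¬a → r)) and O(¬a) yields O(r).
Premises 1, 3, 4, 7 do not contribute to this derivation.
So O(r) follows.

Yes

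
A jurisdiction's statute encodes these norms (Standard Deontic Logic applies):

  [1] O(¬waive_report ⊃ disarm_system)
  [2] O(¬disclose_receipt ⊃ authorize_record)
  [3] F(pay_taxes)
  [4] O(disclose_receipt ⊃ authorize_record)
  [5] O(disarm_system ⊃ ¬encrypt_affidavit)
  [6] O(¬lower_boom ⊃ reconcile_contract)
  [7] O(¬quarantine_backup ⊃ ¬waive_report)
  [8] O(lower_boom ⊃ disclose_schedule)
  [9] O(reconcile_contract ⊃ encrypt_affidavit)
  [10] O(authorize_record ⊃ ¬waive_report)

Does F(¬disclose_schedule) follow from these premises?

Yes

Premises 4 and 2 cover both cases: O(disclose_receipt ⊃ authorize_record) and O(¬disclose_receipt ⊃ authorize_record). Since disclose_receipt ∨ ¬disclose_receipt is a tautology, O(authorize_record) follows.
Applying K to premise 10 (O(authorize_record ⊃ ¬waive_report)) and O(authorize_record) yields O(¬waive_report).
Applying K to premise 1 (O(¬waive_report ⊃ disarm_system)) and O(¬waive_report) yields O(disarm_system).
Premise 5 is O(disarm_system ⊃ ¬encrypt_affidavit); since O(disarm_system), deontic closure gives O(¬encrypt_affidavit).
The contrapositive of premise 9 (O(reconcile_contract ⊃ encrypt_affidavit)) is O(¬encrypt_affidavit ⊃ ¬reconcile_contract), and O(¬encrypt_affidavit) is already established, so O(¬reconcile_contract).
Premise 6 is O(¬lower_boom ⊃ reconcile_contract); contrapositively O(¬reconcile_contract ⊃ lower_boom). Since O(¬reconcile_contract) holds, K gives O(lower_boom).
With premise 8, O(lower_boom ⊃ disclose_schedule), the K-axiom yields O(disclose_schedule).
Premises 3, 7 do not contribute to this derivation.
So O(disclose_schedule) holds, i.e. F(¬disclose_schedule). The claim follows.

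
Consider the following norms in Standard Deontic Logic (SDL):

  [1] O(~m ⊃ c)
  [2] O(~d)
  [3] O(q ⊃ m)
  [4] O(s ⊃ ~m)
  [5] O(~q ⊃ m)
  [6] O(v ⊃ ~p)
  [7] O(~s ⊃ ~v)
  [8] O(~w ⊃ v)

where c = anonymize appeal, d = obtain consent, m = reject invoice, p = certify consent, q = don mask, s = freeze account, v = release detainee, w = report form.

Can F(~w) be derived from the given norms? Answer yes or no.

Yes

By case analysis on ~q: premise 5 gives O(~q ⊃ m) and premise 3 gives O(q ⊃ m), so O(m) either way.
Premise 4 is O(s ⊃ ~m); contrapositively O(m ⊃ ~s). Since O(m) holds, K gives O(~s).
Premise 7 is O(~s ⊃ ~v); since O(~s), deontic closure gives O(~v).
The contrapositive of premise 8 (O(~w ⊃ v)) is O(~v ⊃ w), and O(~v) is already established, so O(w).
Premises 1, 2, 6 do not contribute to this derivation.
So O(w) holds, i.e. F(~w). The claim follows.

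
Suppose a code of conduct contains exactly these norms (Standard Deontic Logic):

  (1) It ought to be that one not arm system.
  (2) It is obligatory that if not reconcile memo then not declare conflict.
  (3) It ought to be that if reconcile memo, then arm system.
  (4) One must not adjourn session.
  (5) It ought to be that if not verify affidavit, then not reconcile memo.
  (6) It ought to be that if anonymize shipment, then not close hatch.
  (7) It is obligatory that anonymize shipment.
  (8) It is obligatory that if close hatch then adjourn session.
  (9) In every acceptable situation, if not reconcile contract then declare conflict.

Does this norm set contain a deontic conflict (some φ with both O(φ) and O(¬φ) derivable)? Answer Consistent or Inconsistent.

Consistent

Premise 8 is O(close_hatch → adjourn_session), but O(close_hatch) is not derivable from the premises, so it does not yield O(adjourn_session).
So O(adjourn_session) is not derivable, and the apparent clash with O(¬adjourn_session) does not arise.
A world satisfying every obligation exists (e.g. adjourn_session=false, anonymize_shipment=true, arm_system=false, close_hatch=false, declare_conflict=false, reconcile_contract=true, reconcile_memo=false, verify_affidavit=false); no atom is both obligatory and forbidden, so the set is consistent.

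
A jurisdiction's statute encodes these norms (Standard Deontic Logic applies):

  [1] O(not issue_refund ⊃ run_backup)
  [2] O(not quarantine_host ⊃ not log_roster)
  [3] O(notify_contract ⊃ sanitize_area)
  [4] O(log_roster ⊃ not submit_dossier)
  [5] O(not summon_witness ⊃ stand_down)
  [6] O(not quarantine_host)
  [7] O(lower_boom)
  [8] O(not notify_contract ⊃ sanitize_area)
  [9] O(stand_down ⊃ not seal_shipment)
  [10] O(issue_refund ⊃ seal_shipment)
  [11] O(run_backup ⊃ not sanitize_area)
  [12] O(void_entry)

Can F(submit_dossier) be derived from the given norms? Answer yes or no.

Premise 4 is O(log_roster ⊃ not submit_dossier), but O(log_roster) is not derivable from the premises, so it does not yield O(not submit_dossier).
No other premise forces O(not submit_dossier). An ideal world satisfying every premise can still have submit_dossier true, so F(submit_dossier) is not derivable.

No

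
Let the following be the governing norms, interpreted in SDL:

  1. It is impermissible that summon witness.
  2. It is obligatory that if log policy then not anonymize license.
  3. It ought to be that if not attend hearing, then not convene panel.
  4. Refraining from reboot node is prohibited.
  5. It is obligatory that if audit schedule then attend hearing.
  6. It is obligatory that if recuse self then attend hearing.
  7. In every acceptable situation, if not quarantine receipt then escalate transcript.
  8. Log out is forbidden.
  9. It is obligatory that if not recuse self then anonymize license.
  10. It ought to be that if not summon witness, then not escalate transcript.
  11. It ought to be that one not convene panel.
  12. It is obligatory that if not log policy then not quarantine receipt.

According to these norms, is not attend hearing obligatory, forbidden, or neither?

Premise 1, F(summon_witness), is equivalent to O(¬summon_witness).
From O(¬summon_witness) and premise 10, O(¬summon_witness → ¬escalate_transcript), we obtain O(¬escalate_transcript).
Premise 7 is O(¬quarantine_receipt → escalate_transcript); contrapositively O(¬escalate_transcript → quarantine_receipt). Since O(¬escalate_transcript) holds, K gives O(quarantine_receipt).
Premise 12, O(¬log_policy → ¬quarantine_receipt), contraposes to O(quarantine_receipt → log_policy); with O(quarantine_receipt) we get O(log_policy).
From O(log_policy) and premise 2, O(log_policy → ¬anonymize_license), we obtain O(¬anonymize_license).
Premise 9, O(¬recuse_self → anonymize_license), contraposes to O(¬anonymize_license → recuse_self); with O(¬anonymize_license) we get O(recuse_self).
Premise 6 is O(recuse_self → attend_hearing); since O(recuse_self), deontic closure gives O(attend_hearing).
Premises 3, 4, 5, 8, 11 do not contribute to this derivation.
Thus O(attend_hearing), which is F(¬attend_hearing): ¬attend_hearing is forbidden.

Forbidden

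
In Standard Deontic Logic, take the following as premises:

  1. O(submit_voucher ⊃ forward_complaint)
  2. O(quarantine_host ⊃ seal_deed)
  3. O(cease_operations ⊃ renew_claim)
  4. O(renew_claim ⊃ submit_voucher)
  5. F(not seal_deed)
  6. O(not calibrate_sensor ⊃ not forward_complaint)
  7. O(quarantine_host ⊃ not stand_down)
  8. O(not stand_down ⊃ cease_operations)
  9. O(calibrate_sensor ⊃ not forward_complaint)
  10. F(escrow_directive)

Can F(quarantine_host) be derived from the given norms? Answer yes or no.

Premises 9 and 6 are O(calibrate_sensor ⊃ not forward_complaint) and O(not calibrate_sensor ⊃ not forward_complaint); every ideal world satisfies calibrate_sensor or not calibrate_sensor, so in either case not forward_complaint holds — hence O(not forward_complaint).
The contrapositive of premise 1 (O(submit_voucher ⊃ forward_complaint)) is O(not forward_complaint ⊃ not submit_voucher), and O(not forward_complaint) is already established, so O(not submit_voucher).
Premise 4 is O(renew_claim ⊃ submit_voucher); contrapositively O(not submit_voucher ⊃ not renew_claim). Since O(not submit_voucher) holds, K gives O(not renew_claim).
The contrapositive of premise 3 (O(cease_operations ⊃ renew_claim)) is O(not renew_claim ⊃ not cease_operations), and O(not renew_claim) is already established, so O(not cease_operations).
The contrapositive of premise 8 (O(not stand_down ⊃ cease_operations)) is O(not cease_operations ⊃ stand_down), and O(not cease_operations) is already established, so O(stand_down).
The contrapositive of premise 7 (O(quarantine_host ⊃ not stand_down)) is O(stand_down ⊃ not quarantine_host), and O(stand_down) is already established, so O(not quarantine_host).
Premises 2, 5, 10 do not contribute to this derivation.
So O(not quarantine_host) holds, i.e. F(quarantine_host). The claim follows.

Yes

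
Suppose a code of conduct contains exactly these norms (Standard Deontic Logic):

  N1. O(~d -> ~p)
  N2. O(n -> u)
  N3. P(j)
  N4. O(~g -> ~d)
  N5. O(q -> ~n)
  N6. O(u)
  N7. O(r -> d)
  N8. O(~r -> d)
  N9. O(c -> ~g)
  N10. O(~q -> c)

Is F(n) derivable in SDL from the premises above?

Premises 7 and 8 cover both cases: O(r -> d) and O(~r -> d). Since r ∨ ~r is a tautology, O(d) follows.
Premise 4 is O(~g -> ~d); contrapositively O(d -> g). Since O(d) holds, K gives O(g).
The contrapositive of premise 9 (O(c -> ~g)) is O(g -> ~c), and O(g) is already established, so O(~c).
The contrapositive of premise 10 (O(~q -> c)) is O(~c -> q), and O(~c) is already established, so O(q).
Premise 5 is O(q -> ~n); since O(q), deontic closure gives O(~n).
Premises 1, 2, 3, 6 do not contribute to this derivation.
So O(~n) holds, i.e. F(n). The claim follows.

Yes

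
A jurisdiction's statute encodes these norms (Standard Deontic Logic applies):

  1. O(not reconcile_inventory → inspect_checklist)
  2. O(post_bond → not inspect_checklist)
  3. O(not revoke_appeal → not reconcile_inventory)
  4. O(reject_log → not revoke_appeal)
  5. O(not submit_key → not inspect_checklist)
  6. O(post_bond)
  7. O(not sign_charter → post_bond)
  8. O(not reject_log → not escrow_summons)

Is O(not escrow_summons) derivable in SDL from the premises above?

Yes

Premise 6 states O(post_bond) outright.
From O(post_bond) and premise 2, O(post_bond → not inspect_checklist), we obtain O(not inspect_checklist).
Premise 1, O(not reconcile_inventory → inspect_checklist), contraposes to O(not inspect_checklist → reconcile_inventory); with O(not inspect_checklist) we get O(reconcile_inventory).
Premise 3 is O(not revoke_appeal → not reconcile_inventory); contrapositively O(reconcile_inventory → revoke_appeal). Since O(reconcile_inventory) holds, K gives O(revoke_appeal).
Premise 4 is O(reject_log → not revoke_appeal); contrapositively O(revoke_appeal → not reject_log). Since O(revoke_appeal) holds, K gives O(not reject_log).
Premise 8 is O(not reject_log → not escrow_summons); since O(not reject_log), deontic closure gives O(not escrow_summons).
Premises 5, 7 do not contribute to this derivation.
So O(not escrow_summons) follows.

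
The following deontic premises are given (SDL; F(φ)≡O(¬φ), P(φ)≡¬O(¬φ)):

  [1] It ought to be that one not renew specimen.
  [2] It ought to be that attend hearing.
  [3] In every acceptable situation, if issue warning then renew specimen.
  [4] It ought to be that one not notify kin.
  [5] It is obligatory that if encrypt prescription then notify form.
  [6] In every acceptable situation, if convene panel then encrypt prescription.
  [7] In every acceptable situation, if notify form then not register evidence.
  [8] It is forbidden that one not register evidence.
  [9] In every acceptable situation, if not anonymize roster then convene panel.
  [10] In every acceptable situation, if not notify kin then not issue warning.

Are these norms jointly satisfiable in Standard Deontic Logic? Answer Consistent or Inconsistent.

Consistent

Premise 3 is O(issue_warning → renew_specimen), but O(issue_warning) is not derivable from the premises, so it does not yield O(renew_specimen).
So O(renew_specimen) is not derivable, and the apparent clash with O(¬renew_specimen) does not arise.
A world satisfying every obligation exists (e.g. anonymize_roster=true, attend_hearing=true, convene_panel=false, encrypt_prescription=false, issue_warning=false, notify_form=false, notify_kin=false, register_evidence=true, renew_specimen=false); no atom is both obligatory and forbidden, so the set is consistent.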